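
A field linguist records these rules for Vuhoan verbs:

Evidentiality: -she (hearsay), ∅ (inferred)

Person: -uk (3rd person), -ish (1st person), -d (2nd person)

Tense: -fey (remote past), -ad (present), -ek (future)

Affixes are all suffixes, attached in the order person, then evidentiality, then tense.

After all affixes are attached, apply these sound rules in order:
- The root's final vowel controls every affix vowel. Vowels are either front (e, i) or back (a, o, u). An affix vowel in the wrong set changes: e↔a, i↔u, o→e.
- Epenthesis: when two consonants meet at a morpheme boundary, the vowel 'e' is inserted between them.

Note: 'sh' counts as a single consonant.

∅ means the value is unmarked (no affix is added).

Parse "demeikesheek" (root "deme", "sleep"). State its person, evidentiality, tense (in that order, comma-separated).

3rd person, hearsay, future

Segment: deme-uk-she-ek.
person: -uk → 3rd person.
evidentiality: -she → hearsay.
tense: -ek → future.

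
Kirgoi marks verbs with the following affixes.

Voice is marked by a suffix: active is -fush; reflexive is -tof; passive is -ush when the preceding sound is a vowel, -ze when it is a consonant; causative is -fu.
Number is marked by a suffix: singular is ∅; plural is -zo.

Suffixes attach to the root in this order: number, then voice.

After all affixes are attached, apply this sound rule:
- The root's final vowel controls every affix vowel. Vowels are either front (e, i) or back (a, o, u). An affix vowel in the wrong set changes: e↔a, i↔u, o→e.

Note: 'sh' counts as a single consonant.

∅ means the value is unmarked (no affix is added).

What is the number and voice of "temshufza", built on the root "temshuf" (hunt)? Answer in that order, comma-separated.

singular, passive

Segment: temshuf-ze.
number: ∅ → singular.
voice: -ush/ze → passive.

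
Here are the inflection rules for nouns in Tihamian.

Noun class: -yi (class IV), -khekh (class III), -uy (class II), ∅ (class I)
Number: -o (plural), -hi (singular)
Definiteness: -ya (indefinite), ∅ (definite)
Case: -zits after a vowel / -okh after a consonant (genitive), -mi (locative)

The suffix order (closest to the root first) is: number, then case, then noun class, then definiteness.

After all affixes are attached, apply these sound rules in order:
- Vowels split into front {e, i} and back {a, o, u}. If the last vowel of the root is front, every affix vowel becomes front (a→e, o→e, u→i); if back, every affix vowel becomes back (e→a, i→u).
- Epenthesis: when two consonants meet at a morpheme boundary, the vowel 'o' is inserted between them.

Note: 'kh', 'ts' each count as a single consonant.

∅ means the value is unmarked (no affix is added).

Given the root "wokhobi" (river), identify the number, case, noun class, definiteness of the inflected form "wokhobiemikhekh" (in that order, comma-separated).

Segment: wokhobi-o-mi-khekh.
number: -o → plural.
case: -mi → locative.
noun class: -khekh → class III.
definiteness: ∅ → definite.

plural, locative, class III, definite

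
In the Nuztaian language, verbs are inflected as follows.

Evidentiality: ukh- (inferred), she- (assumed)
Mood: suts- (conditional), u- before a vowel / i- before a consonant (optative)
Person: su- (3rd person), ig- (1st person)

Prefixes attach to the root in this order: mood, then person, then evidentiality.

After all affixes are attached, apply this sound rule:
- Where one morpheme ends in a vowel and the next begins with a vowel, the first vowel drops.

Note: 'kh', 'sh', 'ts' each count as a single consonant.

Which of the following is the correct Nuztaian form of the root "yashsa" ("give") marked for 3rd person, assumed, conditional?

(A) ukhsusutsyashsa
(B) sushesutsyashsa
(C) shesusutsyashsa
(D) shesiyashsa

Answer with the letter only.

Attach mood conditional suts- → sutsyashsa.
Attach person 3rd person su- → susutsyashsa.
Attach evidentiality assumed she- → shesusutsyashsa.
Vowel deletion: no change.
So the correct form is shesusutsyashsa, option (C).
(D) shesiyashsa is wrong: it uses optative instead of conditional for mood.
(A) ukhsusutsyashsa is wrong: it uses inferred instead of assumed for evidentiality.
(B) sushesutsyashsa is wrong: it has the affixes in the wrong order.

C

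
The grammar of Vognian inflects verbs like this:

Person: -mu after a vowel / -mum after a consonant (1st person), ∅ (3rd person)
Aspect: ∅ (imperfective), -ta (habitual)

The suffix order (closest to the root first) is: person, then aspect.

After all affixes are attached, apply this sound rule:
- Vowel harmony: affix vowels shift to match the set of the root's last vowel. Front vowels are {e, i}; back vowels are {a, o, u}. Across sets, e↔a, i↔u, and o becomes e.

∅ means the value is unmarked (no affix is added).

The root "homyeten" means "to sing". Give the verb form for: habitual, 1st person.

homyetenmimte

Attach person 1st person -mum (after consonant 'n') → homyetenmum.
Attach aspect habitual -ta → homyetenmumta.
Apply vowel harmony: homyetenmumta → homyetenmimte.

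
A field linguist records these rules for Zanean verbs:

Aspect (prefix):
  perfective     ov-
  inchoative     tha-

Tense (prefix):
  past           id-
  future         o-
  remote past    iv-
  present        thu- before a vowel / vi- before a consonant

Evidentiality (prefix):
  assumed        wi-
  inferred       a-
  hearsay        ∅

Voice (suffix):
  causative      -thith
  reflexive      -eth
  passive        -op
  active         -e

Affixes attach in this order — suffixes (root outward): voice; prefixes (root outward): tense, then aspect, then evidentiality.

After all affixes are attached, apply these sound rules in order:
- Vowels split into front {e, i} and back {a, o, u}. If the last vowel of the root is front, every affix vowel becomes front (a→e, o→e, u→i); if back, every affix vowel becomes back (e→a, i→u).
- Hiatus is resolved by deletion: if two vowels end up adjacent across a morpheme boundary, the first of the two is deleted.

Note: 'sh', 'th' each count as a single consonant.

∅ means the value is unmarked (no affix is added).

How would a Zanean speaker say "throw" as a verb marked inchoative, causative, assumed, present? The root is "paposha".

wuthavupaposhathuth

Attach tense present vi- (before consonant 'p') → vipaposha.
Attach aspect inchoative tha- → thavipaposha.
Attach evidentiality assumed wi- → withavipaposha.
Attach voice causative -thith → withavipaposhathith.
Apply vowel harmony: withavipaposhathith → wuthavupaposhathuth.
Vowel deletion: no change.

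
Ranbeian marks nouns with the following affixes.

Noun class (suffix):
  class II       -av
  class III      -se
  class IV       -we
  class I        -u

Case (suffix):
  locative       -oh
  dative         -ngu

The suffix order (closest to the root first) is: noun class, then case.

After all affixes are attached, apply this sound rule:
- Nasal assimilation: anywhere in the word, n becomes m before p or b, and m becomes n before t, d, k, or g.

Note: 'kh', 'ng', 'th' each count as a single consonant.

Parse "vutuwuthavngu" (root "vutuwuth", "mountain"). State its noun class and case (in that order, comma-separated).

class II, dative

Segment: vutuwuth-av-ngu.
noun class: -av → class II.
case: -ngu → dative.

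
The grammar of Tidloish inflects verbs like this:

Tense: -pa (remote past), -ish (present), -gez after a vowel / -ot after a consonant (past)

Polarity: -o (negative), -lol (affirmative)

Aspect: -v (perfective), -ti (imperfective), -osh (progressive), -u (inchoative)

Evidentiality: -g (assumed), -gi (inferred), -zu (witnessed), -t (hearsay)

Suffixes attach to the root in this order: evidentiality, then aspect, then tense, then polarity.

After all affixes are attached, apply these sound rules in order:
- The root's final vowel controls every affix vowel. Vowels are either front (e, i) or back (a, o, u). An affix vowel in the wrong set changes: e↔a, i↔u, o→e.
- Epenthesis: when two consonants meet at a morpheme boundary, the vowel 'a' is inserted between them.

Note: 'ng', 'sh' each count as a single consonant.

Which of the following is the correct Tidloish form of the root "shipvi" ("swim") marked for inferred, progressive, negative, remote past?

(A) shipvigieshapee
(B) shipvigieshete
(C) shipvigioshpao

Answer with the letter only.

Attach evidentiality inferred -gi → shipvigi.
Attach aspect progressive -osh → shipvigiosh.
Attach tense remote past -pa → shipvigioshpa.
Attach polarity negative -o → shipvigioshpao.
Apply vowel harmony: shipvigioshpao → shipvigieshpee.
Apply epenthesis: shipvigieshpee → shipvigieshapee.
So the correct form is shipvigieshapee, option (A).
(B) shipvigieshete is wrong: it uses past instead of remote past for tense.
(C) shipvigioshpao is wrong: it fails to apply the sound rule(s).

A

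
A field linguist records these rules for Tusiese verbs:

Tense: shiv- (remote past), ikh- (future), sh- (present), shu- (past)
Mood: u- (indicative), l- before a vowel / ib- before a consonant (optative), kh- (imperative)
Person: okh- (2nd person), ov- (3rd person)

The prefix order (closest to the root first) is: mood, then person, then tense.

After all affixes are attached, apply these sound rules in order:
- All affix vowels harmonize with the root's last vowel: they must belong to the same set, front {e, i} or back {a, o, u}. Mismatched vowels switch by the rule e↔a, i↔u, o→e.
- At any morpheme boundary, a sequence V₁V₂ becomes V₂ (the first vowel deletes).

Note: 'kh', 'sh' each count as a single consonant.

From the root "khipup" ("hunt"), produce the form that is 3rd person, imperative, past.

shovkhkhipup

Attach mood imperative kh- → khkhipup.
Attach person 3rd person ov- → ovkhkhipup.
Attach tense past shu- → shuovkhkhipup.
Vowel harmony: no change.
Apply vowel deletion: shuovkhkhipup → shovkhkhipup.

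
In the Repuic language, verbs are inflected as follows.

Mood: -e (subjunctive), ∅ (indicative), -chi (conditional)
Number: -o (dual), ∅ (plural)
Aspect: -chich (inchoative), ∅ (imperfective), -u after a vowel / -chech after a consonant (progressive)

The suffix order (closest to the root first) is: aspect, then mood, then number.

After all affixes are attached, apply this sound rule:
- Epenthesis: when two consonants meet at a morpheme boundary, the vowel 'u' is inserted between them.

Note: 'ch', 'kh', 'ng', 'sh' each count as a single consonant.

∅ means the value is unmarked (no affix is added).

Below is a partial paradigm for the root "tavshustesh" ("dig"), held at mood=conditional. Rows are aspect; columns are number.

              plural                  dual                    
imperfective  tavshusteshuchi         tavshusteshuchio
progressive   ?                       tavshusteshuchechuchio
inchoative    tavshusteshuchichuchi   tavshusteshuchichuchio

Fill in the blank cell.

Attach aspect progressive -chech (after consonant 'sh') → tavshusteshchech.
Attach mood conditional -chi → tavshusteshchechchi.
number = plural: zero marking, form stays tavshusteshchechchi.
Apply epenthesis: tavshusteshchechchi → tavshusteshuchechuchi.

tavshusteshuchechuchi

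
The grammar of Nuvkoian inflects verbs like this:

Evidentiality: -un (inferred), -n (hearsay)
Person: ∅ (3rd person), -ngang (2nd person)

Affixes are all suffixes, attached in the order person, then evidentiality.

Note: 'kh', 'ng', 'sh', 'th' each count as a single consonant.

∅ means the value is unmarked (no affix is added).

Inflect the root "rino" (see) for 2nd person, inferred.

Attach person 2nd person -ngang → rinongang.
Attach evidentiality inferred -un → rinongangun.

rinongangun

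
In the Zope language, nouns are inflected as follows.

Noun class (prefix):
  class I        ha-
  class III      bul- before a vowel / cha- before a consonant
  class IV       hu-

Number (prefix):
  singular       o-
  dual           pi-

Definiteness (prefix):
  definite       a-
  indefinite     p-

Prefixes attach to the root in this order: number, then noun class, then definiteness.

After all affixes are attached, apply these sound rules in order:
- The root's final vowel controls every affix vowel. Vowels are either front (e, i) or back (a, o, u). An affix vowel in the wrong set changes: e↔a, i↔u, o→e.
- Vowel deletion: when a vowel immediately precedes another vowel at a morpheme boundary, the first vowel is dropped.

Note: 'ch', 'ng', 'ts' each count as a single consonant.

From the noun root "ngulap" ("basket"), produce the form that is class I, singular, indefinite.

phongulap

Attach number singular o- → ongulap.
Attach noun class class I ha- → haongulap.
Attach definiteness indefinite p- → phaongulap.
Vowel harmony: no change.
Apply vowel deletion: phaongulap → phongulap.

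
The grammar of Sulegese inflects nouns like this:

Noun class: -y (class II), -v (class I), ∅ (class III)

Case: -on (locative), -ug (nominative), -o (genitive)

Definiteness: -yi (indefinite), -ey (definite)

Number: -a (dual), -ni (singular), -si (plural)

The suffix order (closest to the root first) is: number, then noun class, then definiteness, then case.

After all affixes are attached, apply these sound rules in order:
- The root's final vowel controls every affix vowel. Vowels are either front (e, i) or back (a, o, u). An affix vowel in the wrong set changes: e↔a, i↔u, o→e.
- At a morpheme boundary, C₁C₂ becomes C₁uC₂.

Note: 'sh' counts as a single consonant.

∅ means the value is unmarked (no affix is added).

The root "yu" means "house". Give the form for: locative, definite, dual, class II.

Attach number dual -a → yua.
Attach noun class class II -y → yuay.
Attach definiteness definite -ey → yuayey.
Attach case locative -on → yuayeyon.
Apply vowel harmony: yuayeyon → yuayayon.
Epenthesis: no change.

yuayayon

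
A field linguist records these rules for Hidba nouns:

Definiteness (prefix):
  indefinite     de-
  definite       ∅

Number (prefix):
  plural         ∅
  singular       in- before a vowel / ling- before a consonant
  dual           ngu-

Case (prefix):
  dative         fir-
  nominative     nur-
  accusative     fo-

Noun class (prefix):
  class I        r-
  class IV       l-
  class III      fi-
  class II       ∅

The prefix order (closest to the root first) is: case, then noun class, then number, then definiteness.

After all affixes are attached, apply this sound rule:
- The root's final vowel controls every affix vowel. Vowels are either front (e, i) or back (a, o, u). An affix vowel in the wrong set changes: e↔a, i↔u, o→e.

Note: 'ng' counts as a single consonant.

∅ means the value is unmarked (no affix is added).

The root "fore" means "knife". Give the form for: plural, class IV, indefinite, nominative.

Attach case nominative nur- → nurfore.
Attach noun class class IV l- → lnurfore.
number = plural: zero marking, form stays lnurfore.
Attach definiteness indefinite de- → delnurfore.
Apply vowel harmony: delnurfore → delnirfore.

delnirfore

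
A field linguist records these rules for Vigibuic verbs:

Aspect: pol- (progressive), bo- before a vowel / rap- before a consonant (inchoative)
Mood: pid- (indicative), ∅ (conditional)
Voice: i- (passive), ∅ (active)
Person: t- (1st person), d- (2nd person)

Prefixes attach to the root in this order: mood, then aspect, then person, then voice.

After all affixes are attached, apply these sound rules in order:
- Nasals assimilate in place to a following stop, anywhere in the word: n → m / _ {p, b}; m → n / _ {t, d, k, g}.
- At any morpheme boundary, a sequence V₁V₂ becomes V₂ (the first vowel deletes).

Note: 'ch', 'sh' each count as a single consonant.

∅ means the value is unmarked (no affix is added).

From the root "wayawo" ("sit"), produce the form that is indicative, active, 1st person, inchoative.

trappidwayawo

Attach mood indicative pid- → pidwayawo.
Attach aspect inchoative rap- (before consonant 'p') → rappidwayawo.
Attach person 1st person t- → trappidwayawo.
voice = active: zero marking, form stays trappidwayawo.
Nasal assimilation: no change.
Vowel deletion: no change.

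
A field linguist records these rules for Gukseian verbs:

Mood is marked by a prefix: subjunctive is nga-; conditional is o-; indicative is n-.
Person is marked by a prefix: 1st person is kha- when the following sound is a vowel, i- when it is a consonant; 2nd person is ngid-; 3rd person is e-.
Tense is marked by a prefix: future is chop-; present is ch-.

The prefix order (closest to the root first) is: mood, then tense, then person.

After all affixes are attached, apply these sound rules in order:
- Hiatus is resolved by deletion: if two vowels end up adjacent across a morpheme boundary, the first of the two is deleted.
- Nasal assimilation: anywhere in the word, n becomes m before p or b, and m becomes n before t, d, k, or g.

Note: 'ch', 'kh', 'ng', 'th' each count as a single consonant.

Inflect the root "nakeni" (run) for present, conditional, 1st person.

Attach mood conditional o- → onakeni.
Attach tense present ch- → chonakeni.
Attach person 1st person i- (before consonant 'ch') → ichonakeni.
Vowel deletion: no change.
Nasal assimilation: no change.

ichonakeni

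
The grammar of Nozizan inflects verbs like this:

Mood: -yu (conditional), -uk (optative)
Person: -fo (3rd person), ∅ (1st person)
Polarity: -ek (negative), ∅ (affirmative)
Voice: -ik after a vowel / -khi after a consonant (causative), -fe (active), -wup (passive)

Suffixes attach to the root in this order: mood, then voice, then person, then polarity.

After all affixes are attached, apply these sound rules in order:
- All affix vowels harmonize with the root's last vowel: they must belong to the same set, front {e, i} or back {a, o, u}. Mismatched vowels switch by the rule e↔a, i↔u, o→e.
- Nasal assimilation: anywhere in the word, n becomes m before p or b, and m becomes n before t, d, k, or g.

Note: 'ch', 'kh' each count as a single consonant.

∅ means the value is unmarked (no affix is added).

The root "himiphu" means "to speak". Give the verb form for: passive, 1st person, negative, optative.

Attach mood optative -uk → himiphuuk.
Attach voice passive -wup → himiphuukwup.
person = 1st person: zero marking, form stays himiphuukwup.
Attach polarity negative -ek → himiphuukwupek.
Apply vowel harmony: himiphuukwupek → himiphuukwupak.
Nasal assimilation: no change.

himiphuukwupak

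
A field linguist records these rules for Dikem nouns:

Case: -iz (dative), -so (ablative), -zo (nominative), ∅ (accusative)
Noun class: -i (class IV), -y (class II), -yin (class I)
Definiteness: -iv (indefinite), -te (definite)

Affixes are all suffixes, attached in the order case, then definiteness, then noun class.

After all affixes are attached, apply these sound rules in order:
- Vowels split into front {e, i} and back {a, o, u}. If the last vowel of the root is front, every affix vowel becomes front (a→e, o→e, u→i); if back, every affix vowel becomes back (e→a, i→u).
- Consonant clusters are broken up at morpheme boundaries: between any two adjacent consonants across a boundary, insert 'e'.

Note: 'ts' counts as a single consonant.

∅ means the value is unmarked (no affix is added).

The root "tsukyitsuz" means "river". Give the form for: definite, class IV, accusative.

case = accusative: zero marking, form stays tsukyitsuz.
Attach definiteness definite -te → tsukyitsuzte.
Attach noun class class IV -i → tsukyitsuztei.
Apply vowel harmony: tsukyitsuztei → tsukyitsuztau.
Apply epenthesis: tsukyitsuztau → tsukyitsuzetau.

tsukyitsuzetau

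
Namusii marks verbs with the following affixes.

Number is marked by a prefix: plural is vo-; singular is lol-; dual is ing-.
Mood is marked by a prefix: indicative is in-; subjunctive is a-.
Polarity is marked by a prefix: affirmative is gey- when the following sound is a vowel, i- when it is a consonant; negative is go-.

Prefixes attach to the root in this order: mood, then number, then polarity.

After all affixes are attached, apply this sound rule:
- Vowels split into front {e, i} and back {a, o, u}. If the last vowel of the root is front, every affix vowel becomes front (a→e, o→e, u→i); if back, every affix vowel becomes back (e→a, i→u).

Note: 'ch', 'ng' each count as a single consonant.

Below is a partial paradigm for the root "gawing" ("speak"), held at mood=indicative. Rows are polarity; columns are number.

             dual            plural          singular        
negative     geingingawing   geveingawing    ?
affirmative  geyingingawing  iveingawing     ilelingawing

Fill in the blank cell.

Attach mood indicative in- → ingawing.
Attach number singular lol- → lolingawing.
Attach polarity negative go- → gololingawing.
Apply vowel harmony: gololingawing → gelelingawing.

gelelingawing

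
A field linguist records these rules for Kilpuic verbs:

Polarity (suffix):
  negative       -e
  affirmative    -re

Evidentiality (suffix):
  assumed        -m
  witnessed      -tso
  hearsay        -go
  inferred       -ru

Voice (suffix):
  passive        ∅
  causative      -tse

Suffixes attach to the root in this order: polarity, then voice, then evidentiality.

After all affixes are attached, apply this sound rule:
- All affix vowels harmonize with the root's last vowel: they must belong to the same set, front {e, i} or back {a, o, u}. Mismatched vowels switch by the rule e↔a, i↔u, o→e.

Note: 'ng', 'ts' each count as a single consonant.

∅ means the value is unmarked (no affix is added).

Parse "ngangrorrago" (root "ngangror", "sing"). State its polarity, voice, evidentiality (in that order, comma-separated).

Segment: ngangror-re-go.
polarity: -re → affirmative.
voice: ∅ → passive.
evidentiality: -go → hearsay.

affirmative, passive, hearsay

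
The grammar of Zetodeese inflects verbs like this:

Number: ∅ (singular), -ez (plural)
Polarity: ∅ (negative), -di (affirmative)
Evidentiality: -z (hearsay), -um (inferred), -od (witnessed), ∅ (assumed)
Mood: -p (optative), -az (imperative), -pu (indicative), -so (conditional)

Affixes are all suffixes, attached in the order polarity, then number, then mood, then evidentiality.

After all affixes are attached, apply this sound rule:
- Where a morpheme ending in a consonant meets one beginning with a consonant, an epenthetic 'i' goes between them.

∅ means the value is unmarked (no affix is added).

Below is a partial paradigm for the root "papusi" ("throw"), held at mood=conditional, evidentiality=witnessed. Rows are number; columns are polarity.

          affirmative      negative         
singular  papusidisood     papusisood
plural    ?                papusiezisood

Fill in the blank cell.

papusidiezisood

Attach polarity affirmative -di → papusidi.
Attach number plural -ez → papusidiez.
Attach mood conditional -so → papusidiezso.
Attach evidentiality witnessed -od → papusidiezsood.
Apply epenthesis: papusidiezsood → papusidiezisood.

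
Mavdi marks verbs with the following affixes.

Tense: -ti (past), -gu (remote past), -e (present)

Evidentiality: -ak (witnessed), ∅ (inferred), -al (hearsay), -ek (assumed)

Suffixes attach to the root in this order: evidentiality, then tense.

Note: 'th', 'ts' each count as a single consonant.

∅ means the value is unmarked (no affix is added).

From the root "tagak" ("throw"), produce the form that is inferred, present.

evidentiality = inferred: zero marking, form stays tagak.
Attach tense present -e → tagake.

tagake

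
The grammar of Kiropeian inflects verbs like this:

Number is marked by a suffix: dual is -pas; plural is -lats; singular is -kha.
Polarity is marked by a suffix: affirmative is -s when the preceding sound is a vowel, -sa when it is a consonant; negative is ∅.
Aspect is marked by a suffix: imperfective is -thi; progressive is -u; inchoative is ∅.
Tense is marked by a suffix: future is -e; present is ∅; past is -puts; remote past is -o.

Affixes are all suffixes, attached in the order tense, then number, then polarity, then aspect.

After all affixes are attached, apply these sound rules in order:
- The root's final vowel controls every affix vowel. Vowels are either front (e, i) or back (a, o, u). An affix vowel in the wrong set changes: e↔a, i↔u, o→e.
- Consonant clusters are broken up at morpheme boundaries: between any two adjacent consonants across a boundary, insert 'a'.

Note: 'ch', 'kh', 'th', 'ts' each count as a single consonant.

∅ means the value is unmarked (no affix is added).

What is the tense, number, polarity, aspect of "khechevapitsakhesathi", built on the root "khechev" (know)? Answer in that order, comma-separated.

past, singular, affirmative, imperfective

Segment: khechev-puts-kha-s-thi.
tense: -puts → past.
number: -kha → singular.
polarity: -s/sa → affirmative.
aspect: -thi → imperfective.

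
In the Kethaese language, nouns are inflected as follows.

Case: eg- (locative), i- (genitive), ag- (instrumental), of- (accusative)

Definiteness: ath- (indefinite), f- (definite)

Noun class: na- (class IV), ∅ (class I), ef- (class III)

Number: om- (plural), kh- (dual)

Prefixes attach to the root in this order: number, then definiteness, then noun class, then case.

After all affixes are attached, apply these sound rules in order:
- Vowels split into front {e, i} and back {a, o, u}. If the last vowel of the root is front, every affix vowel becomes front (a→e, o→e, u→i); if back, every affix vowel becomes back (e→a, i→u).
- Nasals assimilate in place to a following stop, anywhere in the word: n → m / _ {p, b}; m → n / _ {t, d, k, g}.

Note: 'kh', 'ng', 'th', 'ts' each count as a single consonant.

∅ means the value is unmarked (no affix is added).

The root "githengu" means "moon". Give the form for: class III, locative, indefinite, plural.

agafathongithengu

Attach number plural om- → omgithengu.
Attach definiteness indefinite ath- → athomgithengu.
Attach noun class class III ef- → efathomgithengu.
Attach case locative eg- → egefathomgithengu.
Apply vowel harmony: egefathomgithengu → agafathomgithengu.
Apply nasal assimilation: agafathomgithengu → agafathongithengu.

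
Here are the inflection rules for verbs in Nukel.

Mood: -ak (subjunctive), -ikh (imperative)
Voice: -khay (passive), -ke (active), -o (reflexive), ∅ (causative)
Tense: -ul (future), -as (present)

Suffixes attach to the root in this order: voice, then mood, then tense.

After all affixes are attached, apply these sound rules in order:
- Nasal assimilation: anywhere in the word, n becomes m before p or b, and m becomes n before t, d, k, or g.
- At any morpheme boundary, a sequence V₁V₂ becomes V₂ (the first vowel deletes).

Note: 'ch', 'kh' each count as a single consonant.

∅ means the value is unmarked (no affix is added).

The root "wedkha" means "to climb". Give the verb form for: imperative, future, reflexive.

wedkhikhul

Attach voice reflexive -o → wedkhao.
Attach mood imperative -ikh → wedkhaoikh.
Attach tense future -ul → wedkhaoikhul.
Nasal assimilation: no change.
Apply vowel deletion: wedkhaoikhul → wedkhikhul.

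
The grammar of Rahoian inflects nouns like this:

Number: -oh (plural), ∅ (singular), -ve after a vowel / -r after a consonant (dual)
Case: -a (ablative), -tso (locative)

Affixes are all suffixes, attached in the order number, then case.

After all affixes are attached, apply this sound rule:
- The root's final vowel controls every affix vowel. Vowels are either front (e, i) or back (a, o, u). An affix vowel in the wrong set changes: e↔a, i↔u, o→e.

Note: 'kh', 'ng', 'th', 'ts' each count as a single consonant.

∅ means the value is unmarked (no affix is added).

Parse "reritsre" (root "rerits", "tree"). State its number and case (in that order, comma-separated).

Segment: rerits-r-a.
number: -ve/r → dual.
case: -a → ablative.

dual, ablative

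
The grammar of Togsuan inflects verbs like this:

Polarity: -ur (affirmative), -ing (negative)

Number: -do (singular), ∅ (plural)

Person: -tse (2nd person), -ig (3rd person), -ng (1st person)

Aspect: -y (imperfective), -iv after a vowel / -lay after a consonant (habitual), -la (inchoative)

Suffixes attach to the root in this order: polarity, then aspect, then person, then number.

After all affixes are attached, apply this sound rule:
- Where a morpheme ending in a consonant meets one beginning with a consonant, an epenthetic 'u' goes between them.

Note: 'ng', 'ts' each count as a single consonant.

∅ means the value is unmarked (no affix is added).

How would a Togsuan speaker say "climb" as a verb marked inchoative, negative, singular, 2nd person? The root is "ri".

riingulatsedo

Attach polarity negative -ing → riing.
Attach aspect inchoative -la → riingla.
Attach person 2nd person -tse → riinglatse.
Attach number singular -do → riinglatsedo.
Apply epenthesis: riinglatsedo → riingulatsedo.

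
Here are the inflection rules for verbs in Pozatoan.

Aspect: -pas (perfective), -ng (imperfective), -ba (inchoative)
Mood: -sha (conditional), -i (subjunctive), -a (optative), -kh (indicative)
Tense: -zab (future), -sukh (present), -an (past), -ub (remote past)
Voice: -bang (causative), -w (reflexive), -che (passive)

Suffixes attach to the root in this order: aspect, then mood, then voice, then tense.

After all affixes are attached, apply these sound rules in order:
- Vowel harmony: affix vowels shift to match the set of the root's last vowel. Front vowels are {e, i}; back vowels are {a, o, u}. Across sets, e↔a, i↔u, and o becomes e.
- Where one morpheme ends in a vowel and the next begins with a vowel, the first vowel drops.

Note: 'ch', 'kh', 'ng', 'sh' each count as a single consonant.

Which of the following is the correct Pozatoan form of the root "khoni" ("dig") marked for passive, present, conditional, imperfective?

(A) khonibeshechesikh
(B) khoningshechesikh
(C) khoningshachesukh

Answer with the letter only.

Attach aspect imperfective -ng → khoning.
Attach mood conditional -sha → khoningsha.
Attach voice passive -che → khoningshache.
Attach tense present -sukh → khoningshachesukh.
Apply vowel harmony: khoningshachesukh → khoningshechesikh.
Vowel deletion: no change.
So the correct form is khoningshechesikh, option (B).
(C) khoningshachesukh is wrong: it fails to apply the sound rule(s).
(A) khonibeshechesikh is wrong: it uses inchoative instead of imperfective for aspect.

B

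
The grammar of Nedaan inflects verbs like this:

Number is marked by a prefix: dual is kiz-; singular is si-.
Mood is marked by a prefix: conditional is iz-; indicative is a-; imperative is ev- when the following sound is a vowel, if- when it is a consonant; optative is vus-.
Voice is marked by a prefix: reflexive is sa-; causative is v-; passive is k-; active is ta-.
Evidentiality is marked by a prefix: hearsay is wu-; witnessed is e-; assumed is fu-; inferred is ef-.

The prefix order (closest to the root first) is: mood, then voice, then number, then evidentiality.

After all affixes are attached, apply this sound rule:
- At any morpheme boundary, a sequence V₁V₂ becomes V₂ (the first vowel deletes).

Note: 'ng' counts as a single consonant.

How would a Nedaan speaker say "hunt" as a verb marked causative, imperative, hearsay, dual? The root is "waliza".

Attach mood imperative if- (before consonant 'w') → ifwaliza.
Attach voice causative v- → vifwaliza.
Attach number dual kiz- → kizvifwaliza.
Attach evidentiality hearsay wu- → wukizvifwaliza.
Vowel deletion: no change.

wukizvifwaliza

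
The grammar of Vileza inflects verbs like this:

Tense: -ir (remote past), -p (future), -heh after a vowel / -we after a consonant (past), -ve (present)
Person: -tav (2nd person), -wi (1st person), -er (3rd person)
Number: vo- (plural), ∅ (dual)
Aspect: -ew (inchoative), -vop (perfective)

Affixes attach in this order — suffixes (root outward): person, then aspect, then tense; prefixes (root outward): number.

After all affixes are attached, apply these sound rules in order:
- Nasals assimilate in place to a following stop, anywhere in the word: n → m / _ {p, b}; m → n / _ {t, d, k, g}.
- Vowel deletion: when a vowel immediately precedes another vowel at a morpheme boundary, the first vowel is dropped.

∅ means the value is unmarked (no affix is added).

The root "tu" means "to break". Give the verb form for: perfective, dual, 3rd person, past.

Attach person 3rd person -er → tuer.
number = dual: zero marking, form stays tuer.
Attach aspect perfective -vop → tuervop.
Attach tense past -we (after consonant 'p') → tuervopwe.
Nasal assimilation: no change.
Apply vowel deletion: tuervopwe → tervopwe.

tervopwe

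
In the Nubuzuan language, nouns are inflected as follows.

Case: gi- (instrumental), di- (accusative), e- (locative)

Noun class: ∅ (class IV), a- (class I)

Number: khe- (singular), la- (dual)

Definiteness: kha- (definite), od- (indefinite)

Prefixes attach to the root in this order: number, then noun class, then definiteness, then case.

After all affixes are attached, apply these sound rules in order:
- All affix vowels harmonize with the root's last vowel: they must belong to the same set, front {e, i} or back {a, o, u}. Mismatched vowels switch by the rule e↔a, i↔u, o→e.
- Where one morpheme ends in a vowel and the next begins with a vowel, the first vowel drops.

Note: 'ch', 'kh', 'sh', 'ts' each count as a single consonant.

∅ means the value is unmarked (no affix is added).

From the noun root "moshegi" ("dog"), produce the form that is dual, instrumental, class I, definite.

gikhelemoshegi

Attach number dual la- → lamoshegi.
Attach noun class class I a- → alamoshegi.
Attach definiteness definite kha- → khaalamoshegi.
Attach case instrumental gi- → gikhaalamoshegi.
Apply vowel harmony: gikhaalamoshegi → gikheelemoshegi.
Apply vowel deletion: gikheelemoshegi → gikhelemoshegi.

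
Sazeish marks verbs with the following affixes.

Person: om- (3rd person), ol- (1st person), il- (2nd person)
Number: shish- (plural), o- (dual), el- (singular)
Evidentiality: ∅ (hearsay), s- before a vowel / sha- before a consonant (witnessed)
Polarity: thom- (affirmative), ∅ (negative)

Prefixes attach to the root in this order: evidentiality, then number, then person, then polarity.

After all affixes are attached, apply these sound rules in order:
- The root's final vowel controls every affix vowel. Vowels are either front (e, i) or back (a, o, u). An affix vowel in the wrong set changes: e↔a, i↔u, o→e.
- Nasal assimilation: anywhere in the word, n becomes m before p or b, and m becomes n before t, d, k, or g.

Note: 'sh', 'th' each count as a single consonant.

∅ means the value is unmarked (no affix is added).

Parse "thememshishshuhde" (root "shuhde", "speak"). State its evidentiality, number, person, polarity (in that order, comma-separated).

Segment: thom-om-shish-shuhde.
evidentiality: ∅ → hearsay.
number: shish- → plural.
person: om- → 3rd person.
polarity: thom- → affirmative.

hearsay, plural, 3rd person, affirmative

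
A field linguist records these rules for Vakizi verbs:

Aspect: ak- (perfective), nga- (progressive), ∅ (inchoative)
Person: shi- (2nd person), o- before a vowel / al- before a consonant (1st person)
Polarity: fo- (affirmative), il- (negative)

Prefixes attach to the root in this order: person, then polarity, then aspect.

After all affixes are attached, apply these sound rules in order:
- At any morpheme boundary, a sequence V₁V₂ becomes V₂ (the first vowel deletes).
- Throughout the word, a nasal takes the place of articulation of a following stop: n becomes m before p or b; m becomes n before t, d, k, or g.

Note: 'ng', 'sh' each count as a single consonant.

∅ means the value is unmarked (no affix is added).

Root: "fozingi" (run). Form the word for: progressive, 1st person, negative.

ngilalfozingi

Attach person 1st person al- (before consonant 'f') → alfozingi.
Attach polarity negative il- → ilalfozingi.
Attach aspect progressive nga- → ngailalfozingi.
Apply vowel deletion: ngailalfozingi → ngilalfozingi.
Nasal assimilation: no change.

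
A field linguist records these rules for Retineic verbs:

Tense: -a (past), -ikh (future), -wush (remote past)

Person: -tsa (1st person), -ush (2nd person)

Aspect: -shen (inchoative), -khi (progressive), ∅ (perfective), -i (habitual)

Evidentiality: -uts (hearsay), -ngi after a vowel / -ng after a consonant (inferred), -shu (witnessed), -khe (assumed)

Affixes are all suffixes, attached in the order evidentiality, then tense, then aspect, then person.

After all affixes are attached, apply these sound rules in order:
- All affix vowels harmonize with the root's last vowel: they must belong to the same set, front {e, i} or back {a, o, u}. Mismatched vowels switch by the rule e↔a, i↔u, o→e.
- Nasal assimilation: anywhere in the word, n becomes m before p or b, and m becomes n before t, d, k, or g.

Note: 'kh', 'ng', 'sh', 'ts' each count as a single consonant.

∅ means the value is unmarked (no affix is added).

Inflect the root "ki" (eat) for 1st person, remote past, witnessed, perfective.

Attach evidentiality witnessed -shu → kishu.
Attach tense remote past -wush → kishuwush.
aspect = perfective: zero marking, form stays kishuwush.
Attach person 1st person -tsa → kishuwushtsa.
Apply vowel harmony: kishuwushtsa → kishiwishtse.
Nasal assimilation: no change.

kishiwishtse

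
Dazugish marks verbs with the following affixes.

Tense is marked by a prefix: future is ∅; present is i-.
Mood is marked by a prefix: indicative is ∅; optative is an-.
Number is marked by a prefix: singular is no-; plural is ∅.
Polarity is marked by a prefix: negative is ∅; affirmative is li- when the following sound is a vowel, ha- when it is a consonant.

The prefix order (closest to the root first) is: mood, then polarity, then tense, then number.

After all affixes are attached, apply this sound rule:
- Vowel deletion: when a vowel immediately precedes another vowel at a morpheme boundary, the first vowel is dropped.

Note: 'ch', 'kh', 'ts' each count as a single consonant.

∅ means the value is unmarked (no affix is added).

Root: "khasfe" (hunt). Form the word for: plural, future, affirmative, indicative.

mood = indicative: zero marking, form stays khasfe.
Attach polarity affirmative ha- (before consonant 'kh') → hakhasfe.
tense = future: zero marking, form stays hakhasfe.
number = plural: zero marking, form stays hakhasfe.
Vowel deletion: no change.

hakhasfe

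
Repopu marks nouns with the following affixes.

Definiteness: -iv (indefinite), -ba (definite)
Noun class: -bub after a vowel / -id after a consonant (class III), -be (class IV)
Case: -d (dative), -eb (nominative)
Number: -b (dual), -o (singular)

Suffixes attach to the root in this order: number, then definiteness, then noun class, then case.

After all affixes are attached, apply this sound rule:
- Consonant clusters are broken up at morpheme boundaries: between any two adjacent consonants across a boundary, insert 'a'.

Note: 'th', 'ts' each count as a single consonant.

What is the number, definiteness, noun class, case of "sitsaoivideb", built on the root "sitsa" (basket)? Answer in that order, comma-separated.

Segment: sitsa-o-iv-id-eb.
number: -o → singular.
definiteness: -iv → indefinite.
noun class: -bub/id → class III.
case: -eb → nominative.

singular, indefinite, class III, nominative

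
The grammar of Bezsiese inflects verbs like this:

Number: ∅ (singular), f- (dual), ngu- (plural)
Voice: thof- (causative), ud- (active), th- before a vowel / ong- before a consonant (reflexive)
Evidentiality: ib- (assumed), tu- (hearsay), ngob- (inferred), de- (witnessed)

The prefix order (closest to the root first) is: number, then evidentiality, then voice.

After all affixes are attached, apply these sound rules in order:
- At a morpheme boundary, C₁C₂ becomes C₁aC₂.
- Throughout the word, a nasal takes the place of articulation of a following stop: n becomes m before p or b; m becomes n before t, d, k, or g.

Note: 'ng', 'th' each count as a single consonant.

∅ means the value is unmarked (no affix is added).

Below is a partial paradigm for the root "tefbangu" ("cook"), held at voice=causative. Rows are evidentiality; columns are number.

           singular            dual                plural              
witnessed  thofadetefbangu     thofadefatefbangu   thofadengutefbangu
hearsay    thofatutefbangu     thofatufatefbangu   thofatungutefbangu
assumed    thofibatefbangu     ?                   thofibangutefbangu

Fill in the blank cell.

Attach number dual f- → ftefbangu.
Attach evidentiality assumed ib- → ibftefbangu.
Attach voice causative thof- → thofibftefbangu.
Apply epenthesis: thofibftefbangu → thofibafatefbangu.
Nasal assimilation: no change.

thofibafatefbangu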